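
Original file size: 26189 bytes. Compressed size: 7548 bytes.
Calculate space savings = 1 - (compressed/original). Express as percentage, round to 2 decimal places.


ratio = compressed/original = 7548/26189 = 0.288213
savings = 1 - ratio = 1 - 0.288213 = 0.711787
as a percentage: 0.711787 * 100 = 71.18%

Space savings = 1 - 7548/26189 = 71.18%


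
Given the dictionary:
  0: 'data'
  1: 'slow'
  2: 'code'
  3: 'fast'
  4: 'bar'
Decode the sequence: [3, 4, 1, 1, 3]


Look up each index in the dictionary:
  3 -> 'fast'
  4 -> 'bar'
  1 -> 'slow'
  1 -> 'slow'
  3 -> 'fast'

Decoded: "fast bar slow slow fast"


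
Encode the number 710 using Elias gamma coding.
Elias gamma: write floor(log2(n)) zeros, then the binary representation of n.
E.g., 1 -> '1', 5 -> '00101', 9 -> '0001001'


num_bits = floor(log2(710)) + 1 = 10
leading_zeros = num_bits - 1 = 9
binary(710) = 1011000110

Elias gamma(710) = '000000000' + '1011000110' = 0000000001011000110 (19 bits)


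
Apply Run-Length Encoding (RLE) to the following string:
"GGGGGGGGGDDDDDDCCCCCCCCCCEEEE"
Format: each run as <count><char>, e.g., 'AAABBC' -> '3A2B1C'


Scanning runs left to right:
  i=0: run of 'G' x 9 -> '9G'
  i=9: run of 'D' x 6 -> '6D'
  i=15: run of 'C' x 10 -> '10C'
  i=25: run of 'E' x 4 -> '4E'

RLE = 9G6D10C4E


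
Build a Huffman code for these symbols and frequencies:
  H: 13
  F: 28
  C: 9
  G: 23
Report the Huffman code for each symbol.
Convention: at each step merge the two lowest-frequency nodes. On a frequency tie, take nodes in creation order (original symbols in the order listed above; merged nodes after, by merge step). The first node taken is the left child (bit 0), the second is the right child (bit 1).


Huffman tree construction:
Step 1: Merge C(9) + H(13) = 22
Step 2: Merge (C+H)(22) + G(23) = 45
Step 3: Merge F(28) + ((C+H)+G)(45) = 73
Read each symbol's code off the tree from the root (left child = 0, right child = 1).

Codes:
  H: 101 (length 3)
  F: 0 (length 1)
  C: 100 (length 3)
  G: 11 (length 2)
Average code length: 140/73 = 1.9178 bits/symbol


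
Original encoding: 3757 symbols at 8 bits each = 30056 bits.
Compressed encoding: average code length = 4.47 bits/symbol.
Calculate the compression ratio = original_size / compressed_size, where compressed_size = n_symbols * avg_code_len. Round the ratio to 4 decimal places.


original_size = n_symbols * orig_bits = 3757 * 8 = 30056 bits
compressed_size = n_symbols * avg_code_len = 3757 * 4.47 = 16793.79 bits
ratio = original_size / compressed_size = 30056 / 16793.79 = 1.7897

Compression ratio = 1.7897


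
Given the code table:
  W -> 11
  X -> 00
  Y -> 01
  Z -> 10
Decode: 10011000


Decoding:
10 -> Z
01 -> Y
10 -> Z
00 -> X


Result: ZYZX


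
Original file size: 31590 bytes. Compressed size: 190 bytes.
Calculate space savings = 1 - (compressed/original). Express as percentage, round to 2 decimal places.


ratio = compressed/original = 190/31590 = 0.006015
savings = 1 - ratio = 1 - 0.006015 = 0.993985
as a percentage: 0.993985 * 100 = 99.4%

Space savings = 1 - 190/31590 = 99.4%


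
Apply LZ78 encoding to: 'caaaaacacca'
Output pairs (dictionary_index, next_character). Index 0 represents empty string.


LZ78 encoding steps:
Dictionary: {0: ''}
Step 1: w='' (idx 0), next='c' -> output (0, 'c'), add 'c' as idx 1
Step 2: w='' (idx 0), next='a' -> output (0, 'a'), add 'a' as idx 2
Step 3: w='a' (idx 2), next='a' -> output (2, 'a'), add 'aa' as idx 3
Step 4: w='aa' (idx 3), next='c' -> output (3, 'c'), add 'aac' as idx 4
Step 5: w='a' (idx 2), next='c' -> output (2, 'c'), add 'ac' as idx 5
Step 6: w='c' (idx 1), next='a' -> output (1, 'a'), add 'ca' as idx 6


Encoded: [(0, 'c'), (0, 'a'), (2, 'a'), (3, 'c'), (2, 'c'), (1, 'a')]


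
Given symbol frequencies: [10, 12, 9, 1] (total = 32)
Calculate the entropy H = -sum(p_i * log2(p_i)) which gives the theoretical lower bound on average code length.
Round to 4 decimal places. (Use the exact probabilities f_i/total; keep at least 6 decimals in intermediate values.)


Per-symbol terms -p_i * log2(p_i) with p_i = f_i/32:
  p = 10/32 = 0.312500: log2(p) = -1.678072, -p*log2(p) = 0.524397
  p = 12/32 = 0.375000: log2(p) = -1.415037, -p*log2(p) = 0.530639
  p = 9/32 = 0.281250: log2(p) = -1.830075, -p*log2(p) = 0.514709
  p = 1/32 = 0.031250: log2(p) = -5.000000, -p*log2(p) = 0.156250
H = 0.524397 + 0.530639 + 0.514709 + 0.156250 = 1.725995

H = 1.726 bits/symbol


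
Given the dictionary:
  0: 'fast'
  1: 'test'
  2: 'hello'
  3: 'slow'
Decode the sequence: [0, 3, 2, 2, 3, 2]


Look up each index in the dictionary:
  0 -> 'fast'
  3 -> 'slow'
  2 -> 'hello'
  2 -> 'hello'
  3 -> 'slow'
  2 -> 'hello'

Decoded: "fast slow hello hello slow hello"


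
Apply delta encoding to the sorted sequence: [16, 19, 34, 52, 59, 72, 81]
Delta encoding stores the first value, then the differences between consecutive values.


First value: 16
Deltas:
  19 - 16 = 3
  34 - 19 = 15
  52 - 34 = 18
  59 - 52 = 7
  72 - 59 = 13
  81 - 72 = 9


Delta encoded: [16, 3, 15, 18, 7, 13, 9]


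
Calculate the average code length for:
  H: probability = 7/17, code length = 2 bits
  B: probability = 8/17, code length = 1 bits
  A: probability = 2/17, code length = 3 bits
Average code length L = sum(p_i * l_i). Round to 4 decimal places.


Weighted contributions p_i * l_i:
  H: (7/17) * 2 = 14/17
  B: (8/17) * 1 = 8/17
  A: (2/17) * 3 = 6/17
Sum = (14 + 8 + 6)/17 = 28/17

L = 28/17 = 1.6471 bits/symbol


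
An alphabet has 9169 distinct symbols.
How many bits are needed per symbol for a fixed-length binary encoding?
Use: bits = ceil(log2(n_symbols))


log2(9169) = 13.1625
Bracket: 2^13 = 8192 < 9169 <= 2^14 = 16384
So ceil(log2(9169)) = 14

bits = ceil(log2(9169)) = ceil(13.1625) = 14 bits


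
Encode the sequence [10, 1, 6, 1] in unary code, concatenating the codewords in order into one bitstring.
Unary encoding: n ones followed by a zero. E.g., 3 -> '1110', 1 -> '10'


Encode each number as n ones followed by a terminating 0:
  10 -> 11111111110 (11 bits)
  1 -> 10 (2 bits)
  6 -> 1111110 (7 bits)
  1 -> 10 (2 bits)
Total length = 11 + 2 + 7 + 2 = 22 bits.

Unary([10, 1, 6, 1]) = 1111111111010111111010 (22 bits)


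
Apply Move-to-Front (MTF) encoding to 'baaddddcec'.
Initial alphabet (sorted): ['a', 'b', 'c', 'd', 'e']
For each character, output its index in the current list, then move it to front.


MTF encoding:
'b': index 1 in ['a', 'b', 'c', 'd', 'e'] -> ['b', 'a', 'c', 'd', 'e']
'a': index 1 in ['b', 'a', 'c', 'd', 'e'] -> ['a', 'b', 'c', 'd', 'e']
'a': index 0 in ['a', 'b', 'c', 'd', 'e'] -> ['a', 'b', 'c', 'd', 'e']
'd': index 3 in ['a', 'b', 'c', 'd', 'e'] -> ['d', 'a', 'b', 'c', 'e']
'd': index 0 in ['d', 'a', 'b', 'c', 'e'] -> ['d', 'a', 'b', 'c', 'e']
'd': index 0 in ['d', 'a', 'b', 'c', 'e'] -> ['d', 'a', 'b', 'c', 'e']
'd': index 0 in ['d', 'a', 'b', 'c', 'e'] -> ['d', 'a', 'b', 'c', 'e']
'c': index 3 in ['d', 'a', 'b', 'c', 'e'] -> ['c', 'd', 'a', 'b', 'e']
'e': index 4 in ['c', 'd', 'a', 'b', 'e'] -> ['e', 'c', 'd', 'a', 'b']
'c': index 1 in ['e', 'c', 'd', 'a', 'b'] -> ['c', 'e', 'd', 'a', 'b']


Output: [1, 1, 0, 3, 0, 0, 0, 3, 4, 1]


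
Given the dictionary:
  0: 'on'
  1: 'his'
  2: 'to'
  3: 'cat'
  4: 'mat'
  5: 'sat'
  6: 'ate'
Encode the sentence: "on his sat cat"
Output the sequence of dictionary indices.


Look up each word in the dictionary:
  'on' -> 0
  'his' -> 1
  'sat' -> 5
  'cat' -> 3

Encoded: [0, 1, 5, 3]


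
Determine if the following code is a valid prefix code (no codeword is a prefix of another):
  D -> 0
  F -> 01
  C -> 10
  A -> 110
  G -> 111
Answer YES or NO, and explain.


Checking each pair (does one codeword prefix another?):
  D='0' vs F='01': prefix -- VIOLATION

NO -- this is NOT a valid prefix code. D (0) is a prefix of F (01).


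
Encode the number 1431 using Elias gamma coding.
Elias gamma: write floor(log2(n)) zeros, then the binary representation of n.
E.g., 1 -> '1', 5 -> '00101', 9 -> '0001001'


num_bits = floor(log2(1431)) + 1 = 11
leading_zeros = num_bits - 1 = 10
binary(1431) = 10110010111

Elias gamma(1431) = '0000000000' + '10110010111' = 000000000010110010111 (21 bits)


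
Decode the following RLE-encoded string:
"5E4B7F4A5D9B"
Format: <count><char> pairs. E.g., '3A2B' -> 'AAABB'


Expanding each <count><char> pair:
  5E -> 'EEEEE'
  4B -> 'BBBB'
  7F -> 'FFFFFFF'
  4A -> 'AAAA'
  5D -> 'DDDDD'
  9B -> 'BBBBBBBBB'

Decoded = EEEEEBBBBFFFFFFFAAAADDDDDBBBBBBBBB


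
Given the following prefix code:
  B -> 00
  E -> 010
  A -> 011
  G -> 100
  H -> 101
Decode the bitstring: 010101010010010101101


Decoding step by step:
Bits 010 -> E
Bits 101 -> H
Bits 010 -> E
Bits 010 -> E
Bits 010 -> E
Bits 101 -> H
Bits 101 -> H


Decoded message: EHEEEHH


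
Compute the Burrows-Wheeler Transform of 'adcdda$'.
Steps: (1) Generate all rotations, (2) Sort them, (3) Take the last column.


Rotations (sorted):
  0: $adcdda -> last char: a
  1: a$adcdd -> last char: d
  2: adcdda$ -> last char: $
  3: cdda$ad -> last char: d
  4: da$adcd -> last char: d
  5: dcdda$a -> last char: a
  6: dda$adc -> last char: c


BWT = ad$ddac


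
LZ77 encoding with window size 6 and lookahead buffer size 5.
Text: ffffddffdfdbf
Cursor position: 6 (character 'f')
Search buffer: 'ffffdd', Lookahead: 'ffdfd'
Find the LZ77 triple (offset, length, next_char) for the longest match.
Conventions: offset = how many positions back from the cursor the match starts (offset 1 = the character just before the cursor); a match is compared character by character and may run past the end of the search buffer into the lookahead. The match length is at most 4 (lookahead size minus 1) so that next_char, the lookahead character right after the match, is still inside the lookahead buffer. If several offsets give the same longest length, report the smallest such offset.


Try each offset into the search buffer:
  offset=1 (pos 5, char 'd'): match length 0
  offset=2 (pos 4, char 'd'): match length 0
  offset=3 (pos 3, char 'f'): match length 1
  offset=4 (pos 2, char 'f'): match length 3
  offset=5 (pos 1, char 'f'): match length 2
  offset=6 (pos 0, char 'f'): match length 2
Longest match has length 3 at offset 4.
next_char = character at position 6 + 3 = 9 -> 'f'

Best match: offset=4, length=3 (matching 'ffd' starting at position 2)
LZ77 triple: (4, 3, 'f')


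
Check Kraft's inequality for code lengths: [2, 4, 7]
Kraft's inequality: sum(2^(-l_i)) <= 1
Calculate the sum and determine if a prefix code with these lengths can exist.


Sum = 2^(-2) + 2^(-4) + 2^(-7)
    = 0.25 + 0.0625 + 0.0078125
    = 41/128 = 0.3203125
Since 0.3203125 <= 1, Kraft's inequality IS satisfied.
A prefix code with these lengths CAN exist.

Kraft sum = 0.3203125. Satisfied.


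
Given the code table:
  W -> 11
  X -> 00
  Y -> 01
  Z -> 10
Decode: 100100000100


Decoding:
10 -> Z
01 -> Y
00 -> X
00 -> X
01 -> Y
00 -> X


Result: ZYXXYX


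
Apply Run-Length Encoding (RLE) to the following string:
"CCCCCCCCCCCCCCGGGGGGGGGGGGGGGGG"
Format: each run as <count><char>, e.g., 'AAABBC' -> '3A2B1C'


Scanning runs left to right:
  i=0: run of 'C' x 14 -> '14C'
  i=14: run of 'G' x 17 -> '17G'

RLE = 14C17G


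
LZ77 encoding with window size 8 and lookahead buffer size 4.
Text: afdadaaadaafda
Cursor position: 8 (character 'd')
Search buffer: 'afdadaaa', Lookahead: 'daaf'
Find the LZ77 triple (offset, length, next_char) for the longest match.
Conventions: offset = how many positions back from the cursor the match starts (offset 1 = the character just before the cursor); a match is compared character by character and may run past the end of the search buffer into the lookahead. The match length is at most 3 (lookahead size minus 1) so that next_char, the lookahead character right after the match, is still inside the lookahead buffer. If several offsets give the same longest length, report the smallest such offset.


Try each offset into the search buffer:
  offset=1 (pos 7, char 'a'): match length 0
  offset=2 (pos 6, char 'a'): match length 0
  offset=3 (pos 5, char 'a'): match length 0
  offset=4 (pos 4, char 'd'): match length 3
  offset=5 (pos 3, char 'a'): match length 0
  offset=6 (pos 2, char 'd'): match length 2
  offset=7 (pos 1, char 'f'): match length 0
  offset=8 (pos 0, char 'a'): match length 0
Longest match has length 3 at offset 4.
next_char = character at position 8 + 3 = 11 -> 'f'

Best match: offset=4, length=3 (matching 'daa' starting at position 4)
LZ77 triple: (4, 3, 'f')


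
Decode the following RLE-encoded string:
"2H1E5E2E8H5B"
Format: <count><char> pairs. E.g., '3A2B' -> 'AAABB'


Expanding each <count><char> pair:
  2H -> 'HH'
  1E -> 'E'
  5E -> 'EEEEE'
  2E -> 'EE'
  8H -> 'HHHHHHHH'
  5B -> 'BBBBB'

Decoded = HHEEEEEEEEHHHHHHHHBBBBB


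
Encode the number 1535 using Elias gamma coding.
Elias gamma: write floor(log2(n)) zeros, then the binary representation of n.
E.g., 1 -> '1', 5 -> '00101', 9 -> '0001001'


num_bits = floor(log2(1535)) + 1 = 11
leading_zeros = num_bits - 1 = 10
binary(1535) = 10111111111

Elias gamma(1535) = '0000000000' + '10111111111' = 000000000010111111111 (21 bits)


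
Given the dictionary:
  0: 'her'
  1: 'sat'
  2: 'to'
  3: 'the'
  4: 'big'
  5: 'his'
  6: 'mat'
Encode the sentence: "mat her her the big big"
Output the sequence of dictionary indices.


Look up each word in the dictionary:
  'mat' -> 6
  'her' -> 0
  'her' -> 0
  'the' -> 3
  'big' -> 4
  'big' -> 4

Encoded: [6, 0, 0, 3, 4, 4]


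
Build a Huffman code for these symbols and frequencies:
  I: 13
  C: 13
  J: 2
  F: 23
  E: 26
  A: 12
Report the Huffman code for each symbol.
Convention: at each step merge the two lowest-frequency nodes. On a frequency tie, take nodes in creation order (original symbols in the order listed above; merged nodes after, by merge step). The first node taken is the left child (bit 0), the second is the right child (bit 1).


Huffman tree construction:
Step 1: Merge J(2) + A(12) = 14
Step 2: Merge I(13) + C(13) = 26
Step 3: Merge (J+A)(14) + F(23) = 37
Step 4: Merge E(26) + (I+C)(26) = 52
Step 5: Merge ((J+A)+F)(37) + (E+(I+C))(52) = 89
Read each symbol's code off the tree from the root (left child = 0, right child = 1).

Codes:
  I: 110 (length 3)
  C: 111 (length 3)
  J: 000 (length 3)
  F: 01 (length 2)
  E: 10 (length 2)
  A: 001 (length 3)
Average code length: 218/89 = 2.4494 bits/symbol


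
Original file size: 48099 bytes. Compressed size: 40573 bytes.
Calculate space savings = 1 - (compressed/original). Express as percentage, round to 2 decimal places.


ratio = compressed/original = 40573/48099 = 0.843531
savings = 1 - ratio = 1 - 0.843531 = 0.156469
as a percentage: 0.156469 * 100 = 15.65%

Space savings = 1 - 40573/48099 = 15.65%


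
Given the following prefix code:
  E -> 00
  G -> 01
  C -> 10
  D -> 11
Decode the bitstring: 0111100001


Decoding step by step:
Bits 01 -> G
Bits 11 -> D
Bits 10 -> C
Bits 00 -> E
Bits 01 -> G


Decoded message: GDCEG


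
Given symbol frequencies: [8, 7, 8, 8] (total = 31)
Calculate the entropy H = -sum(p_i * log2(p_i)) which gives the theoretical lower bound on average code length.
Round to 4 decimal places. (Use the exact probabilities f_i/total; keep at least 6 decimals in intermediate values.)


Per-symbol terms -p_i * log2(p_i) with p_i = f_i/31:
  p = 8/31 = 0.258065: log2(p) = -1.954196, -p*log2(p) = 0.504309
  p = 7/31 = 0.225806: log2(p) = -2.146841, -p*log2(p) = 0.484771
  p = 8/31 = 0.258065: log2(p) = -1.954196, -p*log2(p) = 0.504309
  p = 8/31 = 0.258065: log2(p) = -1.954196, -p*log2(p) = 0.504309
H = 0.504309 + 0.484771 + 0.504309 + 0.504309 = 1.997698

H = 1.9977 bits/symbol


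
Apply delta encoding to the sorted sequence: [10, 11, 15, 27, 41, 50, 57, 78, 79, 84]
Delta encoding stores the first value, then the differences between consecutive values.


First value: 10
Deltas:
  11 - 10 = 1
  15 - 11 = 4
  27 - 15 = 12
  41 - 27 = 14
  50 - 41 = 9
  57 - 50 = 7
  78 - 57 = 21
  79 - 78 = 1
  84 - 79 = 5


Delta encoded: [10, 1, 4, 12, 14, 9, 7, 21, 1, 5]


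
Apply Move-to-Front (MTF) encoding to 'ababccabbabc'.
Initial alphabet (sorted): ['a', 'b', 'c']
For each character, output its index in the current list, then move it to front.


MTF encoding:
'a': index 0 in ['a', 'b', 'c'] -> ['a', 'b', 'c']
'b': index 1 in ['a', 'b', 'c'] -> ['b', 'a', 'c']
'a': index 1 in ['b', 'a', 'c'] -> ['a', 'b', 'c']
'b': index 1 in ['a', 'b', 'c'] -> ['b', 'a', 'c']
'c': index 2 in ['b', 'a', 'c'] -> ['c', 'b', 'a']
'c': index 0 in ['c', 'b', 'a'] -> ['c', 'b', 'a']
'a': index 2 in ['c', 'b', 'a'] -> ['a', 'c', 'b']
'b': index 2 in ['a', 'c', 'b'] -> ['b', 'a', 'c']
'b': index 0 in ['b', 'a', 'c'] -> ['b', 'a', 'c']
'a': index 1 in ['b', 'a', 'c'] -> ['a', 'b', 'c']
'b': index 1 in ['a', 'b', 'c'] -> ['b', 'a', 'c']
'c': index 2 in ['b', 'a', 'c'] -> ['c', 'b', 'a']


Output: [0, 1, 1, 1, 2, 0, 2, 2, 0, 1, 1, 2]


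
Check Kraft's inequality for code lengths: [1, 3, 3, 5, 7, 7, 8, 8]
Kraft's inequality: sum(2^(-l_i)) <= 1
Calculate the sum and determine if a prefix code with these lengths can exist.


Sum = 2^(-1) + 2^(-3) + 2^(-3) + 2^(-5) + 2^(-7) + 2^(-7) + 2^(-8) + 2^(-8)
    = 0.5 + 0.125 + 0.125 + 0.03125 + 0.0078125 + 0.0078125 + 0.00390625 + 0.00390625
    = 206/256 = 0.8046875
Since 0.8046875 <= 1, Kraft's inequality IS satisfied.
A prefix code with these lengths CAN exist.

Kraft sum = 0.8046875. Satisfied.


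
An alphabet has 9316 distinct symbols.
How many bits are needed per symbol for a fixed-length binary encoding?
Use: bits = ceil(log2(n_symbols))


log2(9316) = 13.1855
Bracket: 2^13 = 8192 < 9316 <= 2^14 = 16384
So ceil(log2(9316)) = 14

bits = ceil(log2(9316)) = ceil(13.1855) = 14 bits


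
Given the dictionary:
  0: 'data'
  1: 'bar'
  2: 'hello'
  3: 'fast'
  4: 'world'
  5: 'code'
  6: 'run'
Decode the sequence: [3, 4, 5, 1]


Look up each index in the dictionary:
  3 -> 'fast'
  4 -> 'world'
  5 -> 'code'
  1 -> 'bar'

Decoded: "fast world code bar"


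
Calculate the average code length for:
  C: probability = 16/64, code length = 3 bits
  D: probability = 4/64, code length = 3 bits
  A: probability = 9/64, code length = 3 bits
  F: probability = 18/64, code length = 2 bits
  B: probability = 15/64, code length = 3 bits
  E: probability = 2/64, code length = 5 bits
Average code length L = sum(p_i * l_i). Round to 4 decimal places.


Weighted contributions p_i * l_i:
  C: (16/64) * 3 = 48/64
  D: (4/64) * 3 = 12/64
  A: (9/64) * 3 = 27/64
  F: (18/64) * 2 = 36/64
  B: (15/64) * 3 = 45/64
  E: (2/64) * 5 = 10/64
Sum = (48 + 12 + 27 + 36 + 45 + 10)/64 = 178/64

L = 178/64 = 2.7813 bits/symbol


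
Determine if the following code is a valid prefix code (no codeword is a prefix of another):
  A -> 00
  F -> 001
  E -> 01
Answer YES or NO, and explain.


Checking each pair (does one codeword prefix another?):
  A='00' vs F='001': prefix -- VIOLATION

NO -- this is NOT a valid prefix code. A (00) is a prefix of F (001).


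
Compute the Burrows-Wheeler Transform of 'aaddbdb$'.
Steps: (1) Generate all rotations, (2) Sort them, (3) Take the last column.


Rotations (sorted):
  0: $aaddbdb -> last char: b
  1: aaddbdb$ -> last char: $
  2: addbdb$a -> last char: a
  3: b$aaddbd -> last char: d
  4: bdb$aadd -> last char: d
  5: db$aaddb -> last char: b
  6: dbdb$aad -> last char: d
  7: ddbdb$aa -> last char: a


BWT = b$addbda


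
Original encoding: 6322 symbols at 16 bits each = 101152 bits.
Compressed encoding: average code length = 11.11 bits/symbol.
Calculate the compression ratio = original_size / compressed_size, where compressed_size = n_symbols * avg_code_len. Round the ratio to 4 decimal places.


original_size = n_symbols * orig_bits = 6322 * 16 = 101152 bits
compressed_size = n_symbols * avg_code_len = 6322 * 11.11 = 70237.42 bits
ratio = original_size / compressed_size = 101152 / 70237.42 = 1.4401

Compression ratio = 1.4401


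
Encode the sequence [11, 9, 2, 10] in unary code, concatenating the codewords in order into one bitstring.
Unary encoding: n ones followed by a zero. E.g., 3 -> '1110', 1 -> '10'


Encode each number as n ones followed by a terminating 0:
  11 -> 111111111110 (12 bits)
  9 -> 1111111110 (10 bits)
  2 -> 110 (3 bits)
  10 -> 11111111110 (11 bits)
Total length = 12 + 10 + 3 + 11 = 36 bits.

Unary([11, 9, 2, 10]) = 111111111110111111111011011111111110 (36 bits)


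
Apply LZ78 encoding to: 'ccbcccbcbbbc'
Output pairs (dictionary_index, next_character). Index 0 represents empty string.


LZ78 encoding steps:
Dictionary: {0: ''}
Step 1: w='' (idx 0), next='c' -> output (0, 'c'), add 'c' as idx 1
Step 2: w='c' (idx 1), next='b' -> output (1, 'b'), add 'cb' as idx 2
Step 3: w='c' (idx 1), next='c' -> output (1, 'c'), add 'cc' as idx 3
Step 4: w='cb' (idx 2), next='c' -> output (2, 'c'), add 'cbc' as idx 4
Step 5: w='' (idx 0), next='b' -> output (0, 'b'), add 'b' as idx 5
Step 6: w='b' (idx 5), next='b' -> output (5, 'b'), add 'bb' as idx 6
Step 7: w='c' (idx 1), end of input -> output (1, '')


Encoded: [(0, 'c'), (1, 'b'), (1, 'c'), (2, 'c'), (0, 'b'), (5, 'b'), (1, '')]


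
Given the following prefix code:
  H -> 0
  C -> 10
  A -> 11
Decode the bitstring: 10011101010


Decoding step by step:
Bits 10 -> C
Bits 0 -> H
Bits 11 -> A
Bits 10 -> C
Bits 10 -> C
Bits 10 -> C


Decoded message: CHACCC


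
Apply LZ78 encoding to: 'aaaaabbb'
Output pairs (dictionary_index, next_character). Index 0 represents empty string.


LZ78 encoding steps:
Dictionary: {0: ''}
Step 1: w='' (idx 0), next='a' -> output (0, 'a'), add 'a' as idx 1
Step 2: w='a' (idx 1), next='a' -> output (1, 'a'), add 'aa' as idx 2
Step 3: w='aa' (idx 2), next='b' -> output (2, 'b'), add 'aab' as idx 3
Step 4: w='' (idx 0), next='b' -> output (0, 'b'), add 'b' as idx 4
Step 5: w='b' (idx 4), end of input -> output (4, '')


Encoded: [(0, 'a'), (1, 'a'), (2, 'b'), (0, 'b'), (4, '')]


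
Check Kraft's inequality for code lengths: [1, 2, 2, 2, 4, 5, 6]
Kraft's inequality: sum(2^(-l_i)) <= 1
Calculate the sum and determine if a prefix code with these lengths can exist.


Sum = 2^(-1) + 2^(-2) + 2^(-2) + 2^(-2) + 2^(-4) + 2^(-5) + 2^(-6)
    = 0.5 + 0.25 + 0.25 + 0.25 + 0.0625 + 0.03125 + 0.015625
    = 87/64 = 1.359375
Since 1.359375 > 1, Kraft's inequality is NOT satisfied.
A prefix code with these lengths CANNOT exist.

Kraft sum = 1.359375. Not satisfied.


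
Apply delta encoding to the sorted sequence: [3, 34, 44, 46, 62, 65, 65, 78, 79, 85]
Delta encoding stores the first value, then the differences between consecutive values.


First value: 3
Deltas:
  34 - 3 = 31
  44 - 34 = 10
  46 - 44 = 2
  62 - 46 = 16
  65 - 62 = 3
  65 - 65 = 0
  78 - 65 = 13
  79 - 78 = 1
  85 - 79 = 6


Delta encoded: [3, 31, 10, 2, 16, 3, 0, 13, 1, 6]


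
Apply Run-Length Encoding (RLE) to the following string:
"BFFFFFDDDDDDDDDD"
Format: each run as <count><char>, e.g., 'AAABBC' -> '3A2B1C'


Scanning runs left to right:
  i=0: run of 'B' x 1 -> '1B'
  i=1: run of 'F' x 5 -> '5F'
  i=6: run of 'D' x 10 -> '10D'

RLE = 1B5F10D


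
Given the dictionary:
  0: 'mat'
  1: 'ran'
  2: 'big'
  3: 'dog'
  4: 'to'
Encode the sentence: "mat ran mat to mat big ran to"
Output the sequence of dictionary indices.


Look up each word in the dictionary:
  'mat' -> 0
  'ran' -> 1
  'mat' -> 0
  'to' -> 4
  'mat' -> 0
  'big' -> 2
  'ran' -> 1
  'to' -> 4

Encoded: [0, 1, 0, 4, 0, 2, 1, 4]


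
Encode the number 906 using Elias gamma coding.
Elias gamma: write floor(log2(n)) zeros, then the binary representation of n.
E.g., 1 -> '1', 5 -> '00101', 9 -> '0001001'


num_bits = floor(log2(906)) + 1 = 10
leading_zeros = num_bits - 1 = 9
binary(906) = 1110001010

Elias gamma(906) = '000000000' + '1110001010' = 0000000001110001010 (19 bits)


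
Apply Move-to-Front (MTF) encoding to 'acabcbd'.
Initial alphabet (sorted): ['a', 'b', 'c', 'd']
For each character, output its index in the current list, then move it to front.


MTF encoding:
'a': index 0 in ['a', 'b', 'c', 'd'] -> ['a', 'b', 'c', 'd']
'c': index 2 in ['a', 'b', 'c', 'd'] -> ['c', 'a', 'b', 'd']
'a': index 1 in ['c', 'a', 'b', 'd'] -> ['a', 'c', 'b', 'd']
'b': index 2 in ['a', 'c', 'b', 'd'] -> ['b', 'a', 'c', 'd']
'c': index 2 in ['b', 'a', 'c', 'd'] -> ['c', 'b', 'a', 'd']
'b': index 1 in ['c', 'b', 'a', 'd'] -> ['b', 'c', 'a', 'd']
'd': index 3 in ['b', 'c', 'a', 'd'] -> ['d', 'b', 'c', 'a']


Output: [0, 2, 1, 2, 2, 1, 3]


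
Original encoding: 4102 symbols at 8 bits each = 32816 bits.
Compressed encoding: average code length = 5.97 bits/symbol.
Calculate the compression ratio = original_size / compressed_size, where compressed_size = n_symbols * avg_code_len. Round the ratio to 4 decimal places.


original_size = n_symbols * orig_bits = 4102 * 8 = 32816 bits
compressed_size = n_symbols * avg_code_len = 4102 * 5.97 = 24488.94 bits
ratio = original_size / compressed_size = 32816 / 24488.94 = 1.34

Compression ratio = 1.34


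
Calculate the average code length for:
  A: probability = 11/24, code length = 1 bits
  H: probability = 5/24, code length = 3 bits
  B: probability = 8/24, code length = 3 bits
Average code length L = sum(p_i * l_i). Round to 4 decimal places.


Weighted contributions p_i * l_i:
  A: (11/24) * 1 = 11/24
  H: (5/24) * 3 = 15/24
  B: (8/24) * 3 = 24/24
Sum = (11 + 15 + 24)/24 = 50/24

L = 50/24 = 2.0833 bits/symbol


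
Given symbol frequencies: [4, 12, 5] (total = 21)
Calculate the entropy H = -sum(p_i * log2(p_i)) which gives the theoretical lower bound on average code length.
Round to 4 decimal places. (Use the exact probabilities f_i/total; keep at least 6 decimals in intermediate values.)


Per-symbol terms -p_i * log2(p_i) with p_i = f_i/21:
  p = 4/21 = 0.190476: log2(p) = -2.392317, -p*log2(p) = 0.455680
  p = 12/21 = 0.571429: log2(p) = -0.807355, -p*log2(p) = 0.461346
  p = 5/21 = 0.238095: log2(p) = -2.070389, -p*log2(p) = 0.492950
H = 0.455680 + 0.461346 + 0.492950 = 1.409976

H = 1.41 bits/symbol


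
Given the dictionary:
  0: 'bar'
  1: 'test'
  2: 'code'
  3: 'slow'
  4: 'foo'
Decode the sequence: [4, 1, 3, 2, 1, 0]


Look up each index in the dictionary:
  4 -> 'foo'
  1 -> 'test'
  3 -> 'slow'
  2 -> 'code'
  1 -> 'test'
  0 -> 'bar'

Decoded: "foo test slow code test bar"


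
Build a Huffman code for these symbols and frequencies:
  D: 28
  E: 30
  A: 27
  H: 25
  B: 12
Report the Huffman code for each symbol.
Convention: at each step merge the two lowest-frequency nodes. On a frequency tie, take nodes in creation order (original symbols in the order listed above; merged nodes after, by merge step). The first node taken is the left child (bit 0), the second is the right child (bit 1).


Huffman tree construction:
Step 1: Merge B(12) + H(25) = 37
Step 2: Merge A(27) + D(28) = 55
Step 3: Merge E(30) + (B+H)(37) = 67
Step 4: Merge (A+D)(55) + (E+(B+H))(67) = 122
Read each symbol's code off the tree from the root (left child = 0, right child = 1).

Codes:
  D: 01 (length 2)
  E: 10 (length 2)
  A: 00 (length 2)
  H: 111 (length 3)
  B: 110 (length 3)
Average code length: 281/122 = 2.3033 bits/symbol


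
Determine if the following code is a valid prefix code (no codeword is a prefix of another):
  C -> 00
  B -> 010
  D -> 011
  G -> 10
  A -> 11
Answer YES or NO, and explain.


Checking each pair (does one codeword prefix another?):
  C='00' vs B='010': no prefix
  C='00' vs D='011': no prefix
  C='00' vs G='10': no prefix
  C='00' vs A='11': no prefix
  B='010' vs C='00': no prefix
  B='010' vs D='011': no prefix
  B='010' vs G='10': no prefix
  B='010' vs A='11': no prefix
  D='011' vs C='00': no prefix
  D='011' vs B='010': no prefix
  D='011' vs G='10': no prefix
  D='011' vs A='11': no prefix
  G='10' vs C='00': no prefix
  G='10' vs B='010': no prefix
  G='10' vs D='011': no prefix
  G='10' vs A='11': no prefix
  A='11' vs C='00': no prefix
  A='11' vs B='010': no prefix
  A='11' vs D='011': no prefix
  A='11' vs G='10': no prefix
No violation found over all pairs.

YES -- this is a valid prefix code. No codeword is a prefix of any other codeword.


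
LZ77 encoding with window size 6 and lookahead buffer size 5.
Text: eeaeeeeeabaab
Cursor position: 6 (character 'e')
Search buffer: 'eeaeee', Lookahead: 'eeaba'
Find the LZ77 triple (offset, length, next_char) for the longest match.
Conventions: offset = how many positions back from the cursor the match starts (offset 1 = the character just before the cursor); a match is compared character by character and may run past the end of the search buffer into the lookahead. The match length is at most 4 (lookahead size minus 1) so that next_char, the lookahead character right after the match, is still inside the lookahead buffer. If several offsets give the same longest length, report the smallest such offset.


Try each offset into the search buffer:
  offset=1 (pos 5, char 'e'): match length 2
  offset=2 (pos 4, char 'e'): match length 2
  offset=3 (pos 3, char 'e'): match length 2
  offset=4 (pos 2, char 'a'): match length 0
  offset=5 (pos 1, char 'e'): match length 1
  offset=6 (pos 0, char 'e'): match length 3
Longest match has length 3 at offset 6.
next_char = character at position 6 + 3 = 9 -> 'b'

Best match: offset=6, length=3 (matching 'eea' starting at position 0)
LZ77 triple: (6, 3, 'b')


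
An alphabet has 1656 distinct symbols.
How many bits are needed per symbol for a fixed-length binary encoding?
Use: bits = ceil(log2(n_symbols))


log2(1656) = 10.6935
Bracket: 2^10 = 1024 < 1656 <= 2^11 = 2048
So ceil(log2(1656)) = 11

bits = ceil(log2(1656)) = ceil(10.6935) = 11 bits


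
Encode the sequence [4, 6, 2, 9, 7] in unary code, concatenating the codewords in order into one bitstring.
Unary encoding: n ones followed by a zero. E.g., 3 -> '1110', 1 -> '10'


Encode each number as n ones followed by a terminating 0:
  4 -> 11110 (5 bits)
  6 -> 1111110 (7 bits)
  2 -> 110 (3 bits)
  9 -> 1111111110 (10 bits)
  7 -> 11111110 (8 bits)
Total length = 5 + 7 + 3 + 10 + 8 = 33 bits.

Unary([4, 6, 2, 9, 7]) = 111101111110110111111111011111110 (33 bits)


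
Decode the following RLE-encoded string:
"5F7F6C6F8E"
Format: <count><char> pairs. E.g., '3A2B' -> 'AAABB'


Expanding each <count><char> pair:
  5F -> 'FFFFF'
  7F -> 'FFFFFFF'
  6C -> 'CCCCCC'
  6F -> 'FFFFFF'
  8E -> 'EEEEEEEE'

Decoded = FFFFFFFFFFFFCCCCCCFFFFFFEEEEEEEE


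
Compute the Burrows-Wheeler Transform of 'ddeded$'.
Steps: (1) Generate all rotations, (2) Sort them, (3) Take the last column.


Rotations (sorted):
  0: $ddeded -> last char: d
  1: d$ddede -> last char: e
  2: ddeded$ -> last char: $
  3: ded$dde -> last char: e
  4: deded$d -> last char: d
  5: ed$dded -> last char: d
  6: eded$dd -> last char: d


BWT = de$eddd


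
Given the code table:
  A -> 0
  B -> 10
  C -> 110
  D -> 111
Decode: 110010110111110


Decoding:
110 -> C
0 -> A
10 -> B
110 -> C
111 -> D
110 -> C


Result: CABCDC


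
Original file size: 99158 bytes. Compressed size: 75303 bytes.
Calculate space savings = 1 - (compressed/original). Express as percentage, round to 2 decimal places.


ratio = compressed/original = 75303/99158 = 0.759424
savings = 1 - ratio = 1 - 0.759424 = 0.240576
as a percentage: 0.240576 * 100 = 24.06%

Space savings = 1 - 75303/99158 = 24.06%


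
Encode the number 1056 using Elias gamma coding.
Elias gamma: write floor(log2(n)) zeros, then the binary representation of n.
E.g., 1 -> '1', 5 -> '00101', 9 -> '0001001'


num_bits = floor(log2(1056)) + 1 = 11
leading_zeros = num_bits - 1 = 10
binary(1056) = 10000100000

Elias gamma(1056) = '0000000000' + '10000100000' = 000000000010000100000 (21 bits)


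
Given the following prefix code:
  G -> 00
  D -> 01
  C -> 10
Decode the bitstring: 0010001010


Decoding step by step:
Bits 00 -> G
Bits 10 -> C
Bits 00 -> G
Bits 10 -> C
Bits 10 -> C


Decoded message: GCGCC


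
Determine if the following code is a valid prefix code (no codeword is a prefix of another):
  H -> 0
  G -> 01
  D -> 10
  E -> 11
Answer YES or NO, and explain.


Checking each pair (does one codeword prefix another?):
  H='0' vs G='01': prefix -- VIOLATION

NO -- this is NOT a valid prefix code. H (0) is a prefix of G (01).


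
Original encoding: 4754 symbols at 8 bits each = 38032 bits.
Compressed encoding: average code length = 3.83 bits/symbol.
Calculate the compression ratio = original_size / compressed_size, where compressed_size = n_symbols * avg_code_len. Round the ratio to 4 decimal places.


original_size = n_symbols * orig_bits = 4754 * 8 = 38032 bits
compressed_size = n_symbols * avg_code_len = 4754 * 3.83 = 18207.82 bits
ratio = original_size / compressed_size = 38032 / 18207.82 = 2.0888

Compression ratio = 2.0888


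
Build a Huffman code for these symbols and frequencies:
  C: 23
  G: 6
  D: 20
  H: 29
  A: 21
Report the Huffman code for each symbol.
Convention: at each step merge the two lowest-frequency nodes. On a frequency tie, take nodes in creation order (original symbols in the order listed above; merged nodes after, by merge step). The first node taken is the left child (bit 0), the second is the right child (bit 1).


Huffman tree construction:
Step 1: Merge G(6) + D(20) = 26
Step 2: Merge A(21) + C(23) = 44
Step 3: Merge (G+D)(26) + H(29) = 55
Step 4: Merge (A+C)(44) + ((G+D)+H)(55) = 99
Read each symbol's code off the tree from the root (left child = 0, right child = 1).

Codes:
  C: 01 (length 2)
  G: 100 (length 3)
  D: 101 (length 3)
  H: 11 (length 2)
  A: 00 (length 2)
Average code length: 224/99 = 2.2626 bits/symbol


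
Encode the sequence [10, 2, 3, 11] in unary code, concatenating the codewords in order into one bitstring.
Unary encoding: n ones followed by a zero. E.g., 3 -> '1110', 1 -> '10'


Encode each number as n ones followed by a terminating 0:
  10 -> 11111111110 (11 bits)
  2 -> 110 (3 bits)
  3 -> 1110 (4 bits)
  11 -> 111111111110 (12 bits)
Total length = 11 + 3 + 4 + 12 = 30 bits.

Unary([10, 2, 3, 11]) = 111111111101101110111111111110 (30 bits)


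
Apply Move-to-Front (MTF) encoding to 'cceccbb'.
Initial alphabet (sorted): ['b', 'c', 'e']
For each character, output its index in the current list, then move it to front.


MTF encoding:
'c': index 1 in ['b', 'c', 'e'] -> ['c', 'b', 'e']
'c': index 0 in ['c', 'b', 'e'] -> ['c', 'b', 'e']
'e': index 2 in ['c', 'b', 'e'] -> ['e', 'c', 'b']
'c': index 1 in ['e', 'c', 'b'] -> ['c', 'e', 'b']
'c': index 0 in ['c', 'e', 'b'] -> ['c', 'e', 'b']
'b': index 2 in ['c', 'e', 'b'] -> ['b', 'c', 'e']
'b': index 0 in ['b', 'c', 'e'] -> ['b', 'c', 'e']


Output: [1, 0, 2, 1, 0, 2, 0]


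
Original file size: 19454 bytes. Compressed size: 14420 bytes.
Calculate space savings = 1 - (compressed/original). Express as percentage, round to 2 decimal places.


ratio = compressed/original = 14420/19454 = 0.741236
savings = 1 - ratio = 1 - 0.741236 = 0.258764
as a percentage: 0.258764 * 100 = 25.88%

Space savings = 1 - 14420/19454 = 25.88%


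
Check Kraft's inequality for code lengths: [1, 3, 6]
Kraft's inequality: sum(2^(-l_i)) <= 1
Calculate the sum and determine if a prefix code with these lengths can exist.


Sum = 2^(-1) + 2^(-3) + 2^(-6)
    = 0.5 + 0.125 + 0.015625
    = 41/64 = 0.640625
Since 0.640625 <= 1, Kraft's inequality IS satisfied.
A prefix code with these lengths CAN exist.

Kraft sum = 0.640625. Satisfied.


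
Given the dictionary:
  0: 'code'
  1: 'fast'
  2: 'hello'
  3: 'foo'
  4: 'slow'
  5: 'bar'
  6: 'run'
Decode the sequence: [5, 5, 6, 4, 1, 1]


Look up each index in the dictionary:
  5 -> 'bar'
  5 -> 'bar'
  6 -> 'run'
  4 -> 'slow'
  1 -> 'fast'
  1 -> 'fast'

Decoded: "bar bar run slow fast fast"


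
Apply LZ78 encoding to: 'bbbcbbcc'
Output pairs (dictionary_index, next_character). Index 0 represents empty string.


LZ78 encoding steps:
Dictionary: {0: ''}
Step 1: w='' (idx 0), next='b' -> output (0, 'b'), add 'b' as idx 1
Step 2: w='b' (idx 1), next='b' -> output (1, 'b'), add 'bb' as idx 2
Step 3: w='' (idx 0), next='c' -> output (0, 'c'), add 'c' as idx 3
Step 4: w='bb' (idx 2), next='c' -> output (2, 'c'), add 'bbc' as idx 4
Step 5: w='c' (idx 3), end of input -> output (3, '')


Encoded: [(0, 'b'), (1, 'b'), (0, 'c'), (2, 'c'), (3, '')]


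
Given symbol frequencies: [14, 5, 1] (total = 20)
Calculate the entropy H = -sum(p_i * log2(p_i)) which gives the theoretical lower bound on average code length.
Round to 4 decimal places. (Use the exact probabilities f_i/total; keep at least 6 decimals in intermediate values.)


Per-symbol terms -p_i * log2(p_i) with p_i = f_i/20:
  p = 14/20 = 0.700000: log2(p) = -0.514573, -p*log2(p) = 0.360201
  p = 5/20 = 0.250000: log2(p) = -2.000000, -p*log2(p) = 0.500000
  p = 1/20 = 0.050000: log2(p) = -4.321928, -p*log2(p) = 0.216096
H = 0.360201 + 0.500000 + 0.216096 = 1.076297

H = 1.0763 bits/symbol


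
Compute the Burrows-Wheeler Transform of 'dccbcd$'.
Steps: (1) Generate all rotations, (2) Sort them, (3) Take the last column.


Rotations (sorted):
  0: $dccbcd -> last char: d
  1: bcd$dcc -> last char: c
  2: cbcd$dc -> last char: c
  3: ccbcd$d -> last char: d
  4: cd$dccb -> last char: b
  5: d$dccbc -> last char: c
  6: dccbcd$ -> last char: $


BWT = dccdbc$


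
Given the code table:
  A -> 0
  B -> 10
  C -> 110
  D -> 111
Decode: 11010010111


Decoding:
110 -> C
10 -> B
0 -> A
10 -> B
111 -> D


Result: CBABD


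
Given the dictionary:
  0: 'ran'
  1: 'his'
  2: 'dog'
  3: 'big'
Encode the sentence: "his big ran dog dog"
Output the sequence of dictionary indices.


Look up each word in the dictionary:
  'his' -> 1
  'big' -> 3
  'ran' -> 0
  'dog' -> 2
  'dog' -> 2

Encoded: [1, 3, 0, 2, 2]


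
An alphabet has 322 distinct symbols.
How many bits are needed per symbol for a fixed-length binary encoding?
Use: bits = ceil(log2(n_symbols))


log2(322) = 8.3309
Bracket: 2^8 = 256 < 322 <= 2^9 = 512
So ceil(log2(322)) = 9

bits = ceil(log2(322)) = ceil(8.3309) = 9 bits


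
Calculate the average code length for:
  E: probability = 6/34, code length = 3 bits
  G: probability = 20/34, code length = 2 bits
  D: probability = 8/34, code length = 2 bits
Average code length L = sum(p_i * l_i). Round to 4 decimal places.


Weighted contributions p_i * l_i:
  E: (6/34) * 3 = 18/34
  G: (20/34) * 2 = 40/34
  D: (8/34) * 2 = 16/34
Sum = (18 + 40 + 16)/34 = 74/34

L = 74/34 = 2.1765 bits/symbol


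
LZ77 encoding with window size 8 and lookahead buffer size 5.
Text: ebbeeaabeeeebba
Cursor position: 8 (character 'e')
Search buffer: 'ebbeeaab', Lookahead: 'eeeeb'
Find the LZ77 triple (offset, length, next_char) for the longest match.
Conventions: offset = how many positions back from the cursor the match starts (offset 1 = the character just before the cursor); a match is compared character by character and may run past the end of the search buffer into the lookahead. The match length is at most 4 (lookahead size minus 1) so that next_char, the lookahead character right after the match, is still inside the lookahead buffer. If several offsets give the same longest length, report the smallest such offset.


Try each offset into the search buffer:
  offset=1 (pos 7, char 'b'): match length 0
  offset=2 (pos 6, char 'a'): match length 0
  offset=3 (pos 5, char 'a'): match length 0
  offset=4 (pos 4, char 'e'): match length 1
  offset=5 (pos 3, char 'e'): match length 2
  offset=6 (pos 2, char 'b'): match length 0
  offset=7 (pos 1, char 'b'): match length 0
  offset=8 (pos 0, char 'e'): match length 1
Longest match has length 2 at offset 5.
next_char = character at position 8 + 2 = 10 -> 'e'

Best match: offset=5, length=2 (matching 'ee' starting at position 3)
LZ77 triple: (5, 2, 'e')


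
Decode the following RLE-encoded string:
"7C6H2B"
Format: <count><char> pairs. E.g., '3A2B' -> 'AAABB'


Expanding each <count><char> pair:
  7C -> 'CCCCCCC'
  6H -> 'HHHHHH'
  2B -> 'BB'

Decoded = CCCCCCCHHHHHHBB


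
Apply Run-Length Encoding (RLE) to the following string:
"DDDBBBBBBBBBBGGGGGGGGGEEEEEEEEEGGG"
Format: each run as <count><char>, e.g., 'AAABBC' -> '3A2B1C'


Scanning runs left to right:
  i=0: run of 'D' x 3 -> '3D'
  i=3: run of 'B' x 10 -> '10B'
  i=13: run of 'G' x 9 -> '9G'
  i=22: run of 'E' x 9 -> '9E'
  i=31: run of 'G' x 3 -> '3G'

RLE = 3D10B9G9E3G
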